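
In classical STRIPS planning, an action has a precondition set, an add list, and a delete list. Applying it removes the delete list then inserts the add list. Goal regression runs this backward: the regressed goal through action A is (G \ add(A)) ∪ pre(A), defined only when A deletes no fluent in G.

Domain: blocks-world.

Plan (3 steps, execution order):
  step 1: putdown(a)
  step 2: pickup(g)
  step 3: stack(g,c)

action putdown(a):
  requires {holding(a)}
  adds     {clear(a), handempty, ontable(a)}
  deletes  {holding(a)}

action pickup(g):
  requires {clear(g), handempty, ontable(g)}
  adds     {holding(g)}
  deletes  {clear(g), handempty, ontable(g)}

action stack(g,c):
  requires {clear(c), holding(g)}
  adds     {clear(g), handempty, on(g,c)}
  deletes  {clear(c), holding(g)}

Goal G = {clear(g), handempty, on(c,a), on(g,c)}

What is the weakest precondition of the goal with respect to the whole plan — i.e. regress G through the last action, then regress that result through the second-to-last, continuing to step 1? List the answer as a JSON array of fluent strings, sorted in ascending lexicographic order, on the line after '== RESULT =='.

Regress step by step:
  through step 3 (stack(g,c)): drop {clear(g), handempty, on(g,c)}, keep {on(c,a)}, require {clear(c), holding(g)}
    → {clear(c), holding(g), on(c,a)}
  through step 2 (pickup(g)): drop {holding(g)}, keep {clear(c), on(c,a)}, require {clear(g), handempty, ontable(g)}
    → {clear(c), clear(g), handempty, on(c,a), ontable(g)}
  through step 1 (putdown(a)): drop {handempty}, keep {clear(c), clear(g), on(c,a), ontable(g)}, require {holding(a)}
    → {clear(c), clear(g), holding(a), on(c,a), ontable(g)}

== RESULT ==
["clear(c)", "clear(g)", "holding(a)", "on(c,a)", "ontable(g)"]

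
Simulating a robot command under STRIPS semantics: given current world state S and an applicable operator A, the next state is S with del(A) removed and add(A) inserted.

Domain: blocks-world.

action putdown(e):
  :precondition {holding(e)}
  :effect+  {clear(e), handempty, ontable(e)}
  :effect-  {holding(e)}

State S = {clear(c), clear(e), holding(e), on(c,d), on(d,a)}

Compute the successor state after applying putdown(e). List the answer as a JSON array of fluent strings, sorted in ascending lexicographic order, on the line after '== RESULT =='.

Progress:
  pre ⊆ S: {holding(e)} ⊆ S  — applicable
  S \ del = {clear(c), clear(e), on(c,d), on(d,a)}
  ∪ add   = {clear(c), clear(e), handempty, on(c,d), on(d,a), ontable(e)}

== RESULT ==
["clear(c)", "clear(e)", "handempty", "on(c,d)", "on(d,a)", "ontable(e)"]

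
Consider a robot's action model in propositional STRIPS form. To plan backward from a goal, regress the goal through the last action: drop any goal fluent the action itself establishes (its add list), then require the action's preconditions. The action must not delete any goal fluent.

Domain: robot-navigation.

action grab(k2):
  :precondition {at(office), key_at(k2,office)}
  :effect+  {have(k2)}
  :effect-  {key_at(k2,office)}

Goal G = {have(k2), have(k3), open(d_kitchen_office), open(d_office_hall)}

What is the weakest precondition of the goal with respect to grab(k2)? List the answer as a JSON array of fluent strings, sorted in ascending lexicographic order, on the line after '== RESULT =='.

Regress:
  G ∩ del = {}  (empty — regression defined)
  G \ add = {have(k2), have(k3), open(d_kitchen_office), open(d_office_hall)} \ {have(k2)} = {have(k3), open(d_kitchen_office), open(d_office_hall)}
  ∪ pre   = {have(k3), open(d_kitchen_office), open(d_office_hall)} ∪ {at(office), key_at(k2,office)}
          = {at(office), have(k3), key_at(k2,office), open(d_kitchen_office), open(d_office_hall)}

== RESULT ==
["at(office)", "have(k3)", "key_at(k2,office)", "open(d_kitchen_office)", "open(d_office_hall)"]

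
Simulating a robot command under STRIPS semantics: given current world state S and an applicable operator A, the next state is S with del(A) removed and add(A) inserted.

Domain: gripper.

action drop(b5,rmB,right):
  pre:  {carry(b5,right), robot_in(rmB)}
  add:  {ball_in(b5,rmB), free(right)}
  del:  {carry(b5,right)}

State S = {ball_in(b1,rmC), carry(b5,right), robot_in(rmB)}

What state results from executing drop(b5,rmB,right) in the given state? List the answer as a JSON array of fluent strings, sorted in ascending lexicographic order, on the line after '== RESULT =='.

Progress:
  pre ⊆ S: {carry(b5,right), robot_in(rmB)} ⊆ S  — applicable
  S \ del = {ball_in(b1,rmC), robot_in(rmB)}
  ∪ add   = {ball_in(b1,rmC), ball_in(b5,rmB), free(right), robot_in(rmB)}

== RESULT ==
["ball_in(b1,rmC)", "ball_in(b5,rmB)", "free(right)", "robot_in(rmB)"]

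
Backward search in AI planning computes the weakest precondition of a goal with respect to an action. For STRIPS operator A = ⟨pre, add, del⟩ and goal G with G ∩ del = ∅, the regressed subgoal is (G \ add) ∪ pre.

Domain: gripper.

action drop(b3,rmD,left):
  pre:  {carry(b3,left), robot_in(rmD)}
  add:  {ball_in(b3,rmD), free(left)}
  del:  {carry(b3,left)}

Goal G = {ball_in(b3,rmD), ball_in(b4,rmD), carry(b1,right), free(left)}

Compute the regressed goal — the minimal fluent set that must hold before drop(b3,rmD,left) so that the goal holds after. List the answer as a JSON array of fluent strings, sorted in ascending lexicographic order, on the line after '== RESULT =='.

Regress:
  G ∩ del = {}  (empty — regression defined)
  G \ add = {ball_in(b3,rmD), ball_in(b4,rmD), carry(b1,right), free(left)} \ {ball_in(b3,rmD), free(left)} = {ball_in(b4,rmD), carry(b1,right)}
  ∪ pre   = {ball_in(b4,rmD), carry(b1,right)} ∪ {carry(b3,left), robot_in(rmD)}
          = {ball_in(b4,rmD), carry(b1,right), carry(b3,left), robot_in(rmD)}

== RESULT ==
["ball_in(b4,rmD)", "carry(b1,right)", "carry(b3,left)", "robot_in(rmD)"]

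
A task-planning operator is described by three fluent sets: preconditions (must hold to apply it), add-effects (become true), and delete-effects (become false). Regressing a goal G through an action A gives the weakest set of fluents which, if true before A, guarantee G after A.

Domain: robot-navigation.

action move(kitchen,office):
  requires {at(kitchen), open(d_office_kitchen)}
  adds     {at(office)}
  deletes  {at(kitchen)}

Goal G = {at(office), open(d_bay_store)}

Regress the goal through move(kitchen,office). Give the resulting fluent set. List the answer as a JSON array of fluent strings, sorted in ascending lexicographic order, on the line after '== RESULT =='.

Regress:
  G ∩ del = {}  (empty — regression defined)
  G \ add = {at(office), open(d_bay_store)} \ {at(office)} = {open(d_bay_store)}
  ∪ pre   = {open(d_bay_store)} ∪ {at(kitchen), open(d_office_kitchen)}
          = {at(kitchen), open(d_bay_store), open(d_office_kitchen)}

== RESULT ==
["at(kitchen)", "open(d_bay_store)", "open(d_office_kitchen)"]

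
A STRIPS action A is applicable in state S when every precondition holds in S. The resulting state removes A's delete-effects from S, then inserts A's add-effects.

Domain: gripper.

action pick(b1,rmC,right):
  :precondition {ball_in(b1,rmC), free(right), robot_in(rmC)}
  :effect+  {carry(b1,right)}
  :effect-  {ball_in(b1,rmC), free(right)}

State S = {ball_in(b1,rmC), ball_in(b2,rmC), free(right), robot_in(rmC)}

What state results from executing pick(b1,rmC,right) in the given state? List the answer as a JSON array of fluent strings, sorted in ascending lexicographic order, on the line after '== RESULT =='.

Compute (S \ del) ∪ add:
  pre ⊆ S: {ball_in(b1,rmC), free(right), robot_in(rmC)} ⊆ S  — applicable
  S \ del = {ball_in(b2,rmC), robot_in(rmC)}
  ∪ add   = {ball_in(b2,rmC), carry(b1,right), robot_in(rmC)}

== RESULT ==
["ball_in(b2,rmC)", "carry(b1,right)", "robot_in(rmC)"]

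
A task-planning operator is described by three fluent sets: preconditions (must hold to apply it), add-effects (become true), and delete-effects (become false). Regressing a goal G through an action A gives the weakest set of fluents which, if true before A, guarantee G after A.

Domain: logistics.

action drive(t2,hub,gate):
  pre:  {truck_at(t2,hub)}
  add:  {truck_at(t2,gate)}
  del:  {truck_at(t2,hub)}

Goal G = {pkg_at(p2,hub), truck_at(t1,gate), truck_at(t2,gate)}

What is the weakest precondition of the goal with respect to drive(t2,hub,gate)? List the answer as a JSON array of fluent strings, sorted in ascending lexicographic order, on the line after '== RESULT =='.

Regress:
  G ∩ del = {}  (empty — regression defined)
  G \ add = {pkg_at(p2,hub), truck_at(t1,gate), truck_at(t2,gate)} \ {truck_at(t2,gate)} = {pkg_at(p2,hub), truck_at(t1,gate)}
  ∪ pre   = {pkg_at(p2,hub), truck_at(t1,gate)} ∪ {truck_at(t2,hub)}
          = {pkg_at(p2,hub), truck_at(t1,gate), truck_at(t2,hub)}

== RESULT ==
["pkg_at(p2,hub)", "truck_at(t1,gate)", "truck_at(t2,hub)"]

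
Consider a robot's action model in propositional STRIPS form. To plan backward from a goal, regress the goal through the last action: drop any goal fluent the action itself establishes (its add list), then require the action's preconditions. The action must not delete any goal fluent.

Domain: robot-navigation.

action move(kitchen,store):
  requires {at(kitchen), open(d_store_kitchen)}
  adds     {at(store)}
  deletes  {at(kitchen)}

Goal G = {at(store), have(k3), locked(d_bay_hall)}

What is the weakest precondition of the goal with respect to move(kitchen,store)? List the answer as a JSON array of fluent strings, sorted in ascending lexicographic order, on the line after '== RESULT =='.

Regress:
  G ∩ del = {}  (empty — regression defined)
  G \ add = {at(store), have(k3), locked(d_bay_hall)} \ {at(store)} = {have(k3), locked(d_bay_hall)}
  ∪ pre   = {have(k3), locked(d_bay_hall)} ∪ {at(kitchen), open(d_store_kitchen)}
          = {at(kitchen), have(k3), locked(d_bay_hall), open(d_store_kitchen)}

== RESULT ==
["at(kitchen)", "have(k3)", "locked(d_bay_hall)", "open(d_store_kitchen)"]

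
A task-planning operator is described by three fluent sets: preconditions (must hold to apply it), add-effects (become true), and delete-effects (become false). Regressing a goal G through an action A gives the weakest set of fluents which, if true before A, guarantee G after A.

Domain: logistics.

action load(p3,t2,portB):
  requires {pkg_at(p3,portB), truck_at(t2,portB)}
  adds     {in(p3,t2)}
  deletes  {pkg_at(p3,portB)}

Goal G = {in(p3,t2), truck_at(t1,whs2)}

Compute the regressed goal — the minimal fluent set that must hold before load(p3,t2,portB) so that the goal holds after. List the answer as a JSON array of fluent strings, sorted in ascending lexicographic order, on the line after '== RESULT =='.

Compute (G \ add) ∪ pre:
  G ∩ del = {}  (empty — regression defined)
  G \ add = {in(p3,t2), truck_at(t1,whs2)} \ {in(p3,t2)} = {truck_at(t1,whs2)}
  ∪ pre   = {truck_at(t1,whs2)} ∪ {pkg_at(p3,portB), truck_at(t2,portB)}
          = {pkg_at(p3,portB), truck_at(t1,whs2), truck_at(t2,portB)}

== RESULT ==
["pkg_at(p3,portB)", "truck_at(t1,whs2)", "truck_at(t2,portB)"]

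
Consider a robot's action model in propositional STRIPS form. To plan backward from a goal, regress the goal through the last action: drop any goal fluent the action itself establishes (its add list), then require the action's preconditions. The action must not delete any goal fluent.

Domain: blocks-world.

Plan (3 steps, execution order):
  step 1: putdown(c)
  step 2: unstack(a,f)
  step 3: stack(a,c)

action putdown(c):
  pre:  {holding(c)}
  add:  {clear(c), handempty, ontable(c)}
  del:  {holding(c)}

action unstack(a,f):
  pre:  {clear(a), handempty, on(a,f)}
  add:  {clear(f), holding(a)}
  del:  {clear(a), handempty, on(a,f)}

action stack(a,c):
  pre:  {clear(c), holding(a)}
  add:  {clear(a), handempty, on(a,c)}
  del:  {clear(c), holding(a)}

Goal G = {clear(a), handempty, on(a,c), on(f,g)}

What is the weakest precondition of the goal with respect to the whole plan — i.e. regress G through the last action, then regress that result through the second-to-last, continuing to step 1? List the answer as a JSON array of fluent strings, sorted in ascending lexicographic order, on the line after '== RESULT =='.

Regress step by step:
  through step 3 (stack(a,c)): drop {clear(a), handempty, on(a,c)}, keep {on(f,g)}, require {clear(c), holding(a)}
    → {clear(c), holding(a), on(f,g)}
  through step 2 (unstack(a,f)): drop {holding(a)}, keep {clear(c), on(f,g)}, require {clear(a), handempty, on(a,f)}
    → {clear(a), clear(c), handempty, on(a,f), on(f,g)}
  through step 1 (putdown(c)): drop {clear(c), handempty}, keep {clear(a), on(a,f), on(f,g)}, require {holding(c)}
    → {clear(a), holding(c), on(a,f), on(f,g)}

== RESULT ==
["clear(a)", "holding(c)", "on(a,f)", "on(f,g)"]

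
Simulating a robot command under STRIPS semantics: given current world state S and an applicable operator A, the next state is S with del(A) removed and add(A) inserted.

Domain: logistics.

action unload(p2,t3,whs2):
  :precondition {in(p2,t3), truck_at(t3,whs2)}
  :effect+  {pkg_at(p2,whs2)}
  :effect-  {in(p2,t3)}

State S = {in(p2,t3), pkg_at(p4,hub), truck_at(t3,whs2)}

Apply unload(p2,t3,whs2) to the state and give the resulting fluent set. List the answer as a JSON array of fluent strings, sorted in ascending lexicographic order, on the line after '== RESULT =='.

Compute (S \ del) ∪ add:
  pre ⊆ S: {in(p2,t3), truck_at(t3,whs2)} ⊆ S  — applicable
  S \ del = {pkg_at(p4,hub), truck_at(t3,whs2)}
  ∪ add   = {pkg_at(p2,whs2), pkg_at(p4,hub), truck_at(t3,whs2)}

== RESULT ==
["pkg_at(p2,whs2)", "pkg_at(p4,hub)", "truck_at(t3,whs2)"]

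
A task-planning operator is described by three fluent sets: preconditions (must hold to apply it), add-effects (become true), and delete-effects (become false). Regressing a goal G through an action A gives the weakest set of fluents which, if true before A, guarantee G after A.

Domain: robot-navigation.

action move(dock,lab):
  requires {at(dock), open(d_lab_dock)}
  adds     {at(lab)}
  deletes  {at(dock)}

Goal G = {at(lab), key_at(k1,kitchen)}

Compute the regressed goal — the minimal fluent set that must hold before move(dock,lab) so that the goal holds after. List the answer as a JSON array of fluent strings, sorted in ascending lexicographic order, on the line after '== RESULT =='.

Regress:
  G ∩ del = {}  (empty — regression defined)
  G \ add = {at(lab), key_at(k1,kitchen)} \ {at(lab)} = {key_at(k1,kitchen)}
  ∪ pre   = {key_at(k1,kitchen)} ∪ {at(dock), open(d_lab_dock)}
          = {at(dock), key_at(k1,kitchen), open(d_lab_dock)}

== RESULT ==
["at(dock)", "key_at(k1,kitchen)", "open(d_lab_dock)"]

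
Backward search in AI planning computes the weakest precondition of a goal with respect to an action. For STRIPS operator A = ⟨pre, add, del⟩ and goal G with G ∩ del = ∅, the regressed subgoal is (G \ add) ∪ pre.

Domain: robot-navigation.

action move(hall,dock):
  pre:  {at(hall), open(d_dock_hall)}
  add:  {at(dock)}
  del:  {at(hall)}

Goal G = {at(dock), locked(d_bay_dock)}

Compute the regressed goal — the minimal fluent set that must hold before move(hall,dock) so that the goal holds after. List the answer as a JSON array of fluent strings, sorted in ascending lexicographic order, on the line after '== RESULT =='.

Compute (G \ add) ∪ pre:
  G ∩ del = {}  (empty — regression defined)
  G \ add = {at(dock), locked(d_bay_dock)} \ {at(dock)} = {locked(d_bay_dock)}
  ∪ pre   = {locked(d_bay_dock)} ∪ {at(hall), open(d_dock_hall)}
          = {at(hall), locked(d_bay_dock), open(d_dock_hall)}

== RESULT ==
["at(hall)", "locked(d_bay_dock)", "open(d_dock_hall)"]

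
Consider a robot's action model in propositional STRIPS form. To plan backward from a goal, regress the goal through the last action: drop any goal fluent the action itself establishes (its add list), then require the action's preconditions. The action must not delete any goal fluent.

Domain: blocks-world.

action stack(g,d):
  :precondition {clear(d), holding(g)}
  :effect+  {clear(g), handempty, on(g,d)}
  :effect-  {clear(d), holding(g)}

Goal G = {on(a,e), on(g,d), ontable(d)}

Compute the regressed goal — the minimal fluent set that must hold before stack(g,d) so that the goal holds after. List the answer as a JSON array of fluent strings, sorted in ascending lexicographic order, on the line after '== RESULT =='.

Regress:
  G ∩ del = {}  (empty — regression defined)
  G \ add = {on(a,e), on(g,d), ontable(d)} \ {clear(g), handempty, on(g,d)} = {on(a,e), ontable(d)}
  ∪ pre   = {on(a,e), ontable(d)} ∪ {clear(d), holding(g)}
          = {clear(d), holding(g), on(a,e), ontable(d)}

== RESULT ==
["clear(d)", "holding(g)", "on(a,e)", "ontable(d)"]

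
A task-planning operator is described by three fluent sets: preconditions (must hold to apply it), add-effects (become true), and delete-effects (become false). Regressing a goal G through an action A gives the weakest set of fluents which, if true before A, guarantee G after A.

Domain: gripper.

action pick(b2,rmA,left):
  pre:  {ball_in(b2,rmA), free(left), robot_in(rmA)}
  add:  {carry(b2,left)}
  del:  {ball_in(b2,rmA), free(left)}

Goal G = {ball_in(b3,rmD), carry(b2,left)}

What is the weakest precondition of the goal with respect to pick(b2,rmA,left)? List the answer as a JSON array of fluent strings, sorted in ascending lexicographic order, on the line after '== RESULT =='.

Compute (G \ add) ∪ pre:
  G ∩ del = {}  (empty — regression defined)
  G \ add = {ball_in(b3,rmD), carry(b2,left)} \ {carry(b2,left)} = {ball_in(b3,rmD)}
  ∪ pre   = {ball_in(b3,rmD)} ∪ {ball_in(b2,rmA), free(left), robot_in(rmA)}
          = {ball_in(b2,rmA), ball_in(b3,rmD), free(left), robot_in(rmA)}

== RESULT ==
["ball_in(b2,rmA)", "ball_in(b3,rmD)", "free(left)", "robot_in(rmA)"]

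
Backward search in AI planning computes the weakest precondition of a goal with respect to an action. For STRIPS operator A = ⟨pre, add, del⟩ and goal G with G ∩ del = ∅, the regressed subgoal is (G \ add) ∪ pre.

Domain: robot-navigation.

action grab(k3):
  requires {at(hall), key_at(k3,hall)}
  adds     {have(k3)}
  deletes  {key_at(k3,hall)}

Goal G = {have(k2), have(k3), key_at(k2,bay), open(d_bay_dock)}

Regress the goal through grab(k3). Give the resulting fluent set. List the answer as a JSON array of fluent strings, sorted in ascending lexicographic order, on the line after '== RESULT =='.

Compute (G \ add) ∪ pre:
  G ∩ del = {}  (empty — regression defined)
  G \ add = {have(k2), have(k3), key_at(k2,bay), open(d_bay_dock)} \ {have(k3)} = {have(k2), key_at(k2,bay), open(d_bay_dock)}
  ∪ pre   = {have(k2), key_at(k2,bay), open(d_bay_dock)} ∪ {at(hall), key_at(k3,hall)}
          = {at(hall), have(k2), key_at(k2,bay), key_at(k3,hall), open(d_bay_dock)}

== RESULT ==
["at(hall)", "have(k2)", "key_at(k2,bay)", "key_at(k3,hall)", "open(d_bay_dock)"]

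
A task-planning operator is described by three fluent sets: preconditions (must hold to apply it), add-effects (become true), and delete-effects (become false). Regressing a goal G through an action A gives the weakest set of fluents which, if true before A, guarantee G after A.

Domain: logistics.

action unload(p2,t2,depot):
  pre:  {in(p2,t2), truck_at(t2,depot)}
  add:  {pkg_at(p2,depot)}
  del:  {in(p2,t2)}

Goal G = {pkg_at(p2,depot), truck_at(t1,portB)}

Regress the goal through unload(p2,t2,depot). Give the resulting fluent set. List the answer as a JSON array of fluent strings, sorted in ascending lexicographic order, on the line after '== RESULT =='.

Compute (G \ add) ∪ pre:
  G ∩ del = {}  (empty — regression defined)
  G \ add = {pkg_at(p2,depot), truck_at(t1,portB)} \ {pkg_at(p2,depot)} = {truck_at(t1,portB)}
  ∪ pre   = {truck_at(t1,portB)} ∪ {in(p2,t2), truck_at(t2,depot)}
          = {in(p2,t2), truck_at(t1,portB), truck_at(t2,depot)}

== RESULT ==
["in(p2,t2)", "truck_at(t1,portB)", "truck_at(t2,depot)"]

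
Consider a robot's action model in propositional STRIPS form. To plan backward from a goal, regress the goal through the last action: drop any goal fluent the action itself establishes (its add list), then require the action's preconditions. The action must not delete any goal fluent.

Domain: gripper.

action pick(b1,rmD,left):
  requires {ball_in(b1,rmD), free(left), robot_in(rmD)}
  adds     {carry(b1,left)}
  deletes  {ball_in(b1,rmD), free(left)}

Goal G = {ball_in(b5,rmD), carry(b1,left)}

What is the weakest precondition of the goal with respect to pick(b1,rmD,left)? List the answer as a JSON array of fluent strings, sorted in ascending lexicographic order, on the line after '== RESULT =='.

Compute (G \ add) ∪ pre:
  G ∩ del = {}  (empty — regression defined)
  G \ add = {ball_in(b5,rmD), carry(b1,left)} \ {carry(b1,left)} = {ball_in(b5,rmD)}
  ∪ pre   = {ball_in(b5,rmD)} ∪ {ball_in(b1,rmD), free(left), robot_in(rmD)}
          = {ball_in(b1,rmD), ball_in(b5,rmD), free(left), robot_in(rmD)}

== RESULT ==
["ball_in(b1,rmD)", "ball_in(b5,rmD)", "free(left)", "robot_in(rmD)"]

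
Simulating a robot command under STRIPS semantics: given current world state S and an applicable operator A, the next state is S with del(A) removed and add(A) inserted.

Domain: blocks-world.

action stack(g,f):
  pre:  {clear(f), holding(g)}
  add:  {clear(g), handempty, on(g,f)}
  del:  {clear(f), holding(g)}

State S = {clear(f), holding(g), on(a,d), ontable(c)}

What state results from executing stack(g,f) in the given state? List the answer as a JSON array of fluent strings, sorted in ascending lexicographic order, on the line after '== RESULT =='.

Progress:
  pre ⊆ S: {clear(f), holding(g)} ⊆ S  — applicable
  S \ del = {on(a,d), ontable(c)}
  ∪ add   = {clear(g), handempty, on(a,d), on(g,f), ontable(c)}

== RESULT ==
["clear(g)", "handempty", "on(a,d)", "on(g,f)", "ontable(c)"]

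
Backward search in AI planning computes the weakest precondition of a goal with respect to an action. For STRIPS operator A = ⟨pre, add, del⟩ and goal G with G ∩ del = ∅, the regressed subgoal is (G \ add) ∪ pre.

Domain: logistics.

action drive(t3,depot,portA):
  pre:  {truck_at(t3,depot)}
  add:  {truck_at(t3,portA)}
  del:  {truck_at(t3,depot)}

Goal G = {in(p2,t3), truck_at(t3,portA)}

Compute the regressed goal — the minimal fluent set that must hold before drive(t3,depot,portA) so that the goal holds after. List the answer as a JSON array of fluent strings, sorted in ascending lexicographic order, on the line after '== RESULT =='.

Compute (G \ add) ∪ pre:
  G ∩ del = {}  (empty — regression defined)
  G \ add = {in(p2,t3), truck_at(t3,portA)} \ {truck_at(t3,portA)} = {in(p2,t3)}
  ∪ pre   = {in(p2,t3)} ∪ {truck_at(t3,depot)}
          = {in(p2,t3), truck_at(t3,depot)}

== RESULT ==
["in(p2,t3)", "truck_at(t3,depot)"]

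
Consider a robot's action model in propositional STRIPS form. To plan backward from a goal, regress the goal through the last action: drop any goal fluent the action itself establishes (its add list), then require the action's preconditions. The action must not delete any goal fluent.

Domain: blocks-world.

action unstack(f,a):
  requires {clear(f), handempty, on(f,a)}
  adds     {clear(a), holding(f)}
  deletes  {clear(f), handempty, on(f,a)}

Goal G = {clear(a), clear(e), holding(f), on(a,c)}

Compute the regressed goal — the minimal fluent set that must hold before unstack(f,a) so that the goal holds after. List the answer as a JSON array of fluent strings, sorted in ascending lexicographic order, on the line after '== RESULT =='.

Regress:
  G ∩ del = {}  (empty — regression defined)
  G \ add = {clear(a), clear(e), holding(f), on(a,c)} \ {clear(a), holding(f)} = {clear(e), on(a,c)}
  ∪ pre   = {clear(e), on(a,c)} ∪ {clear(f), handempty, on(f,a)}
          = {clear(e), clear(f), handempty, on(a,c), on(f,a)}

== RESULT ==
["clear(e)", "clear(f)", "handempty", "on(a,c)", "on(f,a)"]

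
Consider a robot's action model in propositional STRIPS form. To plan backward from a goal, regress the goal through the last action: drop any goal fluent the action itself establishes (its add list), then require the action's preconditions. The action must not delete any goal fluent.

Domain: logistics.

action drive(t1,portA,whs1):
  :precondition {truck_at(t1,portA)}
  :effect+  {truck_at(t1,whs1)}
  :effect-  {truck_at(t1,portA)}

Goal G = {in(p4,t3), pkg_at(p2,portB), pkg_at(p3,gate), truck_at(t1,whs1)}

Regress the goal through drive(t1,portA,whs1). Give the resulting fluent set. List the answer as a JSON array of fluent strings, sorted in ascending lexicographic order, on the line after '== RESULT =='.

Regress:
  G ∩ del = {}  (empty — regression defined)
  G \ add = {in(p4,t3), pkg_at(p2,portB), pkg_at(p3,gate), truck_at(t1,whs1)} \ {truck_at(t1,whs1)} = {in(p4,t3), pkg_at(p2,portB), pkg_at(p3,gate)}
  ∪ pre   = {in(p4,t3), pkg_at(p2,portB), pkg_at(p3,gate)} ∪ {truck_at(t1,portA)}
          = {in(p4,t3), pkg_at(p2,portB), pkg_at(p3,gate), truck_at(t1,portA)}

== RESULT ==
["in(p4,t3)", "pkg_at(p2,portB)", "pkg_at(p3,gate)", "truck_at(t1,portA)"]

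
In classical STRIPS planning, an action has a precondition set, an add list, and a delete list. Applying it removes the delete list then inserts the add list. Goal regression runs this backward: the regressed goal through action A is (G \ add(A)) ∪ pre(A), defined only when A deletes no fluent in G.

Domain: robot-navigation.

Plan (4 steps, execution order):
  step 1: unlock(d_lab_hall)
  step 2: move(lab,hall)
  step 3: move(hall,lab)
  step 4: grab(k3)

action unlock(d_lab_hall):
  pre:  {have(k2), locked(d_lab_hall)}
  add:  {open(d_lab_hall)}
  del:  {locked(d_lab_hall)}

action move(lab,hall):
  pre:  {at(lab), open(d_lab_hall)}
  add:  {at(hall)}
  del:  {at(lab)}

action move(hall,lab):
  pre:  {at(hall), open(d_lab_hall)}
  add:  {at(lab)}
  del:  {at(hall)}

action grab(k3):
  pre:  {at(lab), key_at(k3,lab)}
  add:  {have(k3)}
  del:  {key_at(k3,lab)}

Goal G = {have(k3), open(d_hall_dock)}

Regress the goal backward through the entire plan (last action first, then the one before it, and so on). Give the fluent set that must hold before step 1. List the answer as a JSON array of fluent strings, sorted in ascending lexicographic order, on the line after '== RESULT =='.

Regress step by step:
  through step 4 (grab(k3)): drop {have(k3)}, keep {open(d_hall_dock)}, require {at(lab), key_at(k3,lab)}
    → {at(lab), key_at(k3,lab), open(d_hall_dock)}
  through step 3 (move(hall,lab)): drop {at(lab)}, keep {key_at(k3,lab), open(d_hall_dock)}, require {at(hall), open(d_lab_hall)}
    → {at(hall), key_at(k3,lab), open(d_hall_dock), open(d_lab_hall)}
  through step 2 (move(lab,hall)): drop {at(hall)}, keep {key_at(k3,lab), open(d_hall_dock), open(d_lab_hall)}, require {at(lab), open(d_lab_hall)}
    → {at(lab), key_at(k3,lab), open(d_hall_dock), open(d_lab_hall)}
  through step 1 (unlock(d_lab_hall)): drop {open(d_lab_hall)}, keep {at(lab), key_at(k3,lab), open(d_hall_dock)}, require {have(k2), locked(d_lab_hall)}
    → {at(lab), have(k2), key_at(k3,lab), locked(d_lab_hall), open(d_hall_dock)}

== RESULT ==
["at(lab)", "have(k2)", "key_at(k3,lab)", "locked(d_lab_hall)", "open(d_hall_dock)"]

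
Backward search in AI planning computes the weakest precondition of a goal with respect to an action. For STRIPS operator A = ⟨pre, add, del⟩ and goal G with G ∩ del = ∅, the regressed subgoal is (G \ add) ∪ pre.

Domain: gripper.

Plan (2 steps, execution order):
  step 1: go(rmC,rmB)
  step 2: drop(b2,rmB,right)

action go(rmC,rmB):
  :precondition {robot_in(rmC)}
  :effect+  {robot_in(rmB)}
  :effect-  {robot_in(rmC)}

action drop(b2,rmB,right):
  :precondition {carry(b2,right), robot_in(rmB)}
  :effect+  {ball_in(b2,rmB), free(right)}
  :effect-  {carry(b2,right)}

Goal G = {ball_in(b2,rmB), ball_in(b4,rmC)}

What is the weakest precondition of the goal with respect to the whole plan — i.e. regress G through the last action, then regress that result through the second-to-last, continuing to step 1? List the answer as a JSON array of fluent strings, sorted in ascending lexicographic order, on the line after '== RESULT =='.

Regress step by step:
  through step 2 (drop(b2,rmB,right)): drop {ball_in(b2,rmB)}, keep {ball_in(b4,rmC)}, require {carry(b2,right), robot_in(rmB)}
    → {ball_in(b4,rmC), carry(b2,right), robot_in(rmB)}
  through step 1 (go(rmC,rmB)): drop {robot_in(rmB)}, keep {ball_in(b4,rmC), carry(b2,right)}, require {robot_in(rmC)}
    → {ball_in(b4,rmC), carry(b2,right), robot_in(rmC)}

== RESULT ==
["ball_in(b4,rmC)", "carry(b2,right)", "robot_in(rmC)"]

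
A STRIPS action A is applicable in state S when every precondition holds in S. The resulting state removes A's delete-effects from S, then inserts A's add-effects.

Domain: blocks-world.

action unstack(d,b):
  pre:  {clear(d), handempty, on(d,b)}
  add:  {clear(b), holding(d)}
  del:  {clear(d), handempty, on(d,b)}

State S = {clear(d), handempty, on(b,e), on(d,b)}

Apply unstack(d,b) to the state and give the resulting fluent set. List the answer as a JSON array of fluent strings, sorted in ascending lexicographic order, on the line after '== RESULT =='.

Progress:
  pre ⊆ S: {clear(d), handempty, on(d,b)} ⊆ S  — applicable
  S \ del = {on(b,e)}
  ∪ add   = {clear(b), holding(d), on(b,e)}

== RESULT ==
["clear(b)", "holding(d)", "on(b,e)"]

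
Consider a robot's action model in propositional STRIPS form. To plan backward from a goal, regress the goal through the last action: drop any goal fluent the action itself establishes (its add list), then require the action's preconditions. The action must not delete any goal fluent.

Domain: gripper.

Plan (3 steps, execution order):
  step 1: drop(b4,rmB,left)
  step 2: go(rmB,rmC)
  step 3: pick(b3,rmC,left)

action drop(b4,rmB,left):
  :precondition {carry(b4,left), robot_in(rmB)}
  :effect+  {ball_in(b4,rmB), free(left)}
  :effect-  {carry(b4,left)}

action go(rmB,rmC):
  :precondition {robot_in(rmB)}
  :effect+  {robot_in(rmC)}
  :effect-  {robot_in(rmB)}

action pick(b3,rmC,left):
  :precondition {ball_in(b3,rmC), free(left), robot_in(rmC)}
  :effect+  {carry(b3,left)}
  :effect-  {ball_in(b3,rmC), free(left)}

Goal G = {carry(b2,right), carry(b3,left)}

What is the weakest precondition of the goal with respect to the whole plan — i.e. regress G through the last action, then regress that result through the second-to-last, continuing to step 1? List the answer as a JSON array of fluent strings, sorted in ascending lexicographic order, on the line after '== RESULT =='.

Regress step by step:
  through step 3 (pick(b3,rmC,left)): drop {carry(b3,left)}, keep {carry(b2,right)}, require {ball_in(b3,rmC), free(left), robot_in(rmC)}
    → {ball_in(b3,rmC), carry(b2,right), free(left), robot_in(rmC)}
  through step 2 (go(rmB,rmC)): drop {robot_in(rmC)}, keep {ball_in(b3,rmC), carry(b2,right), free(left)}, require {robot_in(rmB)}
    → {ball_in(b3,rmC), carry(b2,right), free(left), robot_in(rmB)}
  through step 1 (drop(b4,rmB,left)): drop {free(left)}, keep {ball_in(b3,rmC), carry(b2,right), robot_in(rmB)}, require {carry(b4,left), robot_in(rmB)}
    → {ball_in(b3,rmC), carry(b2,right), carry(b4,left), robot_in(rmB)}

== RESULT ==
["ball_in(b3,rmC)", "carry(b2,right)", "carry(b4,left)", "robot_in(rmB)"]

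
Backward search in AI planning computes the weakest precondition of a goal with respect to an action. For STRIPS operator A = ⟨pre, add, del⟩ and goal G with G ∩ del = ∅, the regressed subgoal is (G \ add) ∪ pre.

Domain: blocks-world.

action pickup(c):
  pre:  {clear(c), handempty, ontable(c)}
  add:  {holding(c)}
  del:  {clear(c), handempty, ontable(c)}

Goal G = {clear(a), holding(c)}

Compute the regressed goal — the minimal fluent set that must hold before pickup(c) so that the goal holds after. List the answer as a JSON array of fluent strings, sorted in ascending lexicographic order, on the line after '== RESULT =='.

Regress:
  G ∩ del = {}  (empty — regression defined)
  G \ add = {clear(a), holding(c)} \ {holding(c)} = {clear(a)}
  ∪ pre   = {clear(a)} ∪ {clear(c), handempty, ontable(c)}
          = {clear(a), clear(c), handempty, ontable(c)}

== RESULT ==
["clear(a)", "clear(c)", "handempty", "ontable(c)"]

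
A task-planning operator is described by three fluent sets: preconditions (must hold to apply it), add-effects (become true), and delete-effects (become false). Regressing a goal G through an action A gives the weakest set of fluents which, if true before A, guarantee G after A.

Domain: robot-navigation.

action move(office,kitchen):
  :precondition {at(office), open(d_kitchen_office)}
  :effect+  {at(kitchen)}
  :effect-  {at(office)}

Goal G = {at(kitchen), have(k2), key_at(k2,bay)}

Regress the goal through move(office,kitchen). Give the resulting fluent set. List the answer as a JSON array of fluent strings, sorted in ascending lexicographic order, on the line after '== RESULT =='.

Regress:
  G ∩ del = {}  (empty — regression defined)
  G \ add = {at(kitchen), have(k2), key_at(k2,bay)} \ {at(kitchen)} = {have(k2), key_at(k2,bay)}
  ∪ pre   = {have(k2), key_at(k2,bay)} ∪ {at(office), open(d_kitchen_office)}
          = {at(office), have(k2), key_at(k2,bay), open(d_kitchen_office)}

== RESULT ==
["at(office)", "have(k2)", "key_at(k2,bay)", "open(d_kitchen_office)"]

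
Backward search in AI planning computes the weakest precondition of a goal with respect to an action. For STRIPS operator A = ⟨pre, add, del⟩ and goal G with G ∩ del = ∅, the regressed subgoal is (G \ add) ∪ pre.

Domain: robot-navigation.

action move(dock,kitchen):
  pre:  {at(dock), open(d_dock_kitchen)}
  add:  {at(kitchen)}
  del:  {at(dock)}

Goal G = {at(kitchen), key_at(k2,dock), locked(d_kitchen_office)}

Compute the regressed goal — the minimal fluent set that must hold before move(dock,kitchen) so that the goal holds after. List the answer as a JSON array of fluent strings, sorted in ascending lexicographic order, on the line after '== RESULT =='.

Compute (G \ add) ∪ pre:
  G ∩ del = {}  (empty — regression defined)
  G \ add = {at(kitchen), key_at(k2,dock), locked(d_kitchen_office)} \ {at(kitchen)} = {key_at(k2,dock), locked(d_kitchen_office)}
  ∪ pre   = {key_at(k2,dock), locked(d_kitchen_office)} ∪ {at(dock), open(d_dock_kitchen)}
          = {at(dock), key_at(k2,dock), locked(d_kitchen_office), open(d_dock_kitchen)}

== RESULT ==
["at(dock)", "key_at(k2,dock)", "locked(d_kitchen_office)", "open(d_dock_kitchen)"]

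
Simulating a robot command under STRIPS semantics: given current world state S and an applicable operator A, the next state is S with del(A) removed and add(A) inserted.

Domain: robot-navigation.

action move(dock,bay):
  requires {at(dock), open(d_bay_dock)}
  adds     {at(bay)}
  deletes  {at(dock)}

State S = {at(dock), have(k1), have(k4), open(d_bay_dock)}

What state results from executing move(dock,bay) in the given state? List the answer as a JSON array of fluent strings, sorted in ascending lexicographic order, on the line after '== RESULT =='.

Compute (S \ del) ∪ add:
  pre ⊆ S: {at(dock), open(d_bay_dock)} ⊆ S  — applicable
  S \ del = {have(k1), have(k4), open(d_bay_dock)}
  ∪ add   = {at(bay), have(k1), have(k4), open(d_bay_dock)}

== RESULT ==
["at(bay)", "have(k1)", "have(k4)", "open(d_bay_dock)"]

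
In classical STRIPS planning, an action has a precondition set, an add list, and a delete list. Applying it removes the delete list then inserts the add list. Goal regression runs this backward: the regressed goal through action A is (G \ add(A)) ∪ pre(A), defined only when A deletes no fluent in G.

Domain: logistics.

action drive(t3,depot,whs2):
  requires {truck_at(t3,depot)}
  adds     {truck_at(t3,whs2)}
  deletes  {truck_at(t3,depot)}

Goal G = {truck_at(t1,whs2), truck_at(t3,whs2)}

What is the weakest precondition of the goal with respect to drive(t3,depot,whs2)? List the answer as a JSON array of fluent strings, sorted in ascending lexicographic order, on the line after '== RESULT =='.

Compute (G \ add) ∪ pre:
  G ∩ del = {}  (empty — regression defined)
  G \ add = {truck_at(t1,whs2), truck_at(t3,whs2)} \ {truck_at(t3,whs2)} = {truck_at(t1,whs2)}
  ∪ pre   = {truck_at(t1,whs2)} ∪ {truck_at(t3,depot)}
          = {truck_at(t1,whs2), truck_at(t3,depot)}

== RESULT ==
["truck_at(t1,whs2)", "truck_at(t3,depot)"]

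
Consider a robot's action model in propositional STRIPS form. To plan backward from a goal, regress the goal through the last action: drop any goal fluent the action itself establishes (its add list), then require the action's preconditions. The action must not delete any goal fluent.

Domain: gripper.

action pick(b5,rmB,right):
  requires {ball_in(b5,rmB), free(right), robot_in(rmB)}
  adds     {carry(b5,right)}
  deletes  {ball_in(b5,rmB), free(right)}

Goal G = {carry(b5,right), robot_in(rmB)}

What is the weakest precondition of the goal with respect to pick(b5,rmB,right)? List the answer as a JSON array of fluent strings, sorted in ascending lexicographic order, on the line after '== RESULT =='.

Regress:
  G ∩ del = {}  (empty — regression defined)
  G \ add = {carry(b5,right), robot_in(rmB)} \ {carry(b5,right)} = {robot_in(rmB)}
  ∪ pre   = {robot_in(rmB)} ∪ {ball_in(b5,rmB), free(right), robot_in(rmB)}
          = {ball_in(b5,rmB), free(right), robot_in(rmB)}

== RESULT ==
["ball_in(b5,rmB)", "free(right)", "robot_in(rmB)"]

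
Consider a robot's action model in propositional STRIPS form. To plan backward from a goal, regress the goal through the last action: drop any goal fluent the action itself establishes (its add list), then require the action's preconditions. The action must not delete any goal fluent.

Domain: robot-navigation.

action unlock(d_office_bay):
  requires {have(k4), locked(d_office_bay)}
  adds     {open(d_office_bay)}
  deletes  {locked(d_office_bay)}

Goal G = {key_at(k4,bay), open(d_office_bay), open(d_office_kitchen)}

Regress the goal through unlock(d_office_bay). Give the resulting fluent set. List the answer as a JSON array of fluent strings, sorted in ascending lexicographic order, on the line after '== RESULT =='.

Compute (G \ add) ∪ pre:
  G ∩ del = {}  (empty — regression defined)
  G \ add = {key_at(k4,bay), open(d_office_bay), open(d_office_kitchen)} \ {open(d_office_bay)} = {key_at(k4,bay), open(d_office_kitchen)}
  ∪ pre   = {key_at(k4,bay), open(d_office_kitchen)} ∪ {have(k4), locked(d_office_bay)}
          = {have(k4), key_at(k4,bay), locked(d_office_bay), open(d_office_kitchen)}

== RESULT ==
["have(k4)", "key_at(k4,bay)", "locked(d_office_bay)", "open(d_office_kitchen)"]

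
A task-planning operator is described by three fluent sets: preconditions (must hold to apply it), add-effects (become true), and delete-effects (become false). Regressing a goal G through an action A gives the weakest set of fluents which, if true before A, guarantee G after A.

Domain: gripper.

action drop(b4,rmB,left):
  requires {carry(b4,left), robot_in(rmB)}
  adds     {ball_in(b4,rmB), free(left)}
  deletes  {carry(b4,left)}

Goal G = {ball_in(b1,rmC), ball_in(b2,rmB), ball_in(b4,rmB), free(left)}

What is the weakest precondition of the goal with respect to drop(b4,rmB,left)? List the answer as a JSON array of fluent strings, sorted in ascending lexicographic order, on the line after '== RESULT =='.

Regress:
  G ∩ del = {}  (empty — regression defined)
  G \ add = {ball_in(b1,rmC), ball_in(b2,rmB), ball_in(b4,rmB), free(left)} \ {ball_in(b4,rmB), free(left)} = {ball_in(b1,rmC), ball_in(b2,rmB)}
  ∪ pre   = {ball_in(b1,rmC), ball_in(b2,rmB)} ∪ {carry(b4,left), robot_in(rmB)}
          = {ball_in(b1,rmC), ball_in(b2,rmB), carry(b4,left), robot_in(rmB)}

== RESULT ==
["ball_in(b1,rmC)", "ball_in(b2,rmB)", "carry(b4,left)", "robot_in(rmB)"]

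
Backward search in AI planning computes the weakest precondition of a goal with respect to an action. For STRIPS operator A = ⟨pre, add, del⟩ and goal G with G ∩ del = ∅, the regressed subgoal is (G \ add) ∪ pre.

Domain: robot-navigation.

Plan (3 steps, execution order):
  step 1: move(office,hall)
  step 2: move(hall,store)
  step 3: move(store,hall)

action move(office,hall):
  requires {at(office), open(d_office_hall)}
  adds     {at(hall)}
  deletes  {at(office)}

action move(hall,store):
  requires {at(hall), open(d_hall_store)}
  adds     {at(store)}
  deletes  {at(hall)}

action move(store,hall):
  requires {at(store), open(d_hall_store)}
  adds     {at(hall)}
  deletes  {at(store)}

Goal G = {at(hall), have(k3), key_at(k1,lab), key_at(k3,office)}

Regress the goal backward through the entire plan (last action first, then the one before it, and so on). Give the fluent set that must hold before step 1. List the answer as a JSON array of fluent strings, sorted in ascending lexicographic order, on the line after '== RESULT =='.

Regress step by step:
  through step 3 (move(store,hall)): drop {at(hall)}, keep {have(k3), key_at(k1,lab), key_at(k3,office)}, require {at(store), open(d_hall_store)}
    → {at(store), have(k3), key_at(k1,lab), key_at(k3,office), open(d_hall_store)}
  through step 2 (move(hall,store)): drop {at(store)}, keep {have(k3), key_at(k1,lab), key_at(k3,office), open(d_hall_store)}, require {at(hall), open(d_hall_store)}
    → {at(hall), have(k3), key_at(k1,lab), key_at(k3,office), open(d_hall_store)}
  through step 1 (move(office,hall)): drop {at(hall)}, keep {have(k3), key_at(k1,lab), key_at(k3,office), open(d_hall_store)}, require {at(office), open(d_office_hall)}
    → {at(office), have(k3), key_at(k1,lab), key_at(k3,office), open(d_hall_store), open(d_office_hall)}

== RESULT ==
["at(office)", "have(k3)", "key_at(k1,lab)", "key_at(k3,office)", "open(d_hall_store)", "open(d_office_hall)"]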